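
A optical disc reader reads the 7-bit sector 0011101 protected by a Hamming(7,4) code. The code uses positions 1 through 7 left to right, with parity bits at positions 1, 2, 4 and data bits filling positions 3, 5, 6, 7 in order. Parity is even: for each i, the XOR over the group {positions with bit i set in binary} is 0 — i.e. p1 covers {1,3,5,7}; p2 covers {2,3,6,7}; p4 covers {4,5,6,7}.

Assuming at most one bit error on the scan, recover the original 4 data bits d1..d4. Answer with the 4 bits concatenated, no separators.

1001

s1 (pos 1,3,5,7): 0⊕1⊕1⊕1 = 1
s2 (pos 2,3,6,7): 0⊕1⊕0⊕1 = 0
s4 (pos 4,5,6,7): 1⊕1⊕0⊕1 = 1
Syndrome s4…s1 = 101 → error at position 5.
Flip position 5: 0011101 → 0011001
Read data bits from positions 3,5,6,7: 1001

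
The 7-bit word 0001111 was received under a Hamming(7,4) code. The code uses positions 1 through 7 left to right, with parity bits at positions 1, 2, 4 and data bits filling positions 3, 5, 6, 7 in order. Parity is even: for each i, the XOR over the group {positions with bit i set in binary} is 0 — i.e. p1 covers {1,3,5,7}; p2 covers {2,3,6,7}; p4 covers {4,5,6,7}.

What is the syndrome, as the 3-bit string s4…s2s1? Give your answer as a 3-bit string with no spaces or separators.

s1 (pos 1,3,5,7): 0⊕0⊕1⊕1 = 0
s2 (pos 2,3,6,7): 0⊕0⊕1⊕1 = 0
s4 (pos 4,5,6,7): 1⊕1⊕1⊕1 = 0
Syndrome s4…s1 = 000 → no error.

000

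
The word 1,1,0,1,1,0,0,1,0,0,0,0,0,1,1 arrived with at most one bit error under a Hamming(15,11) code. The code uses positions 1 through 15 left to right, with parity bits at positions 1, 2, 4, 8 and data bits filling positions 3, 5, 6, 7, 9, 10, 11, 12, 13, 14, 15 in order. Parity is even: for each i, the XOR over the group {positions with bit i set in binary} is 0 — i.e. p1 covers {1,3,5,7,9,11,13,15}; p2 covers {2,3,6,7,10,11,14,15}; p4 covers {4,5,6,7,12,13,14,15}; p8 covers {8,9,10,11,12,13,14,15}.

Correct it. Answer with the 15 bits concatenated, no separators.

s1 (pos 1,3,5,7,9,11,13,15): 1⊕0⊕1⊕0⊕0⊕0⊕0⊕1 = 1
s2 (pos 2,3,6,7,10,11,14,15): 1⊕0⊕0⊕0⊕0⊕0⊕1⊕1 = 1
s4 (pos 4,5,6,7,12,13,14,15): 1⊕1⊕0⊕0⊕0⊕0⊕1⊕1 = 0
s8 (pos 8,9,10,11,12,13,14,15): 1⊕0⊕0⊕0⊕0⊕0⊕1⊕1 = 1
Syndrome s8…s1 = 1011 → error at position 11.
Flip position 11: 110110010000011 → 110110010010011

110110010010011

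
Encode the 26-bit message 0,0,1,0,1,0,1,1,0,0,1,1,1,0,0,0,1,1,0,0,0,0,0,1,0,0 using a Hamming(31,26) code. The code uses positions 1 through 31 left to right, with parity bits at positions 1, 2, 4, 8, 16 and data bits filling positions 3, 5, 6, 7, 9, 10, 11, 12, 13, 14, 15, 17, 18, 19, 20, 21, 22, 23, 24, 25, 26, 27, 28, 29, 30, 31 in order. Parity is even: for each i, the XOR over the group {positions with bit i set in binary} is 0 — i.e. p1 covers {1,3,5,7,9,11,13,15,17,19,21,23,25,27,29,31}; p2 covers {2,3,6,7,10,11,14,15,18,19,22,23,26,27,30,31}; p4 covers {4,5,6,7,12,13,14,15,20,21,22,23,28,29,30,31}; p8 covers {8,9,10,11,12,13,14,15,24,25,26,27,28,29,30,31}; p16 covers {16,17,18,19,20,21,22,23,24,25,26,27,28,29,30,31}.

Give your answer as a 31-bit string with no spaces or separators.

Place data at non-parity positions: p1 p2 0 p4 0 1 0 p8 1 0 1 1 0 0 1 p16 1 1 0 0 0 1 1 0 0 0 0 0 1 0 0
p1 (pos 1,3,5,7,9,11,13,15,17,19,21,23,25,27,29,31): XOR of data positions = 0⊕0⊕0⊕1⊕1⊕0⊕1⊕1⊕0⊕0⊕1⊕0⊕0⊕1⊕0 = 0
p2 (pos 2,3,6,7,10,11,14,15,18,19,22,23,26,27,30,31): XOR of data positions = 0⊕1⊕0⊕0⊕1⊕0⊕1⊕1⊕0⊕1⊕1⊕0⊕0⊕0⊕0 = 0
p4 (pos 4,5,6,7,12,13,14,15,20,21,22,23,28,29,30,31): XOR of data positions = 0⊕1⊕0⊕1⊕0⊕0⊕1⊕0⊕0⊕1⊕1⊕0⊕1⊕0⊕0 = 0
p8 (pos 8,9,10,11,12,13,14,15,24,25,26,27,28,29,30,31): XOR of data positions = 1⊕0⊕1⊕1⊕0⊕0⊕1⊕0⊕0⊕0⊕0⊕0⊕1⊕0⊕0 = 1
p16 (pos 16,17,18,19,20,21,22,23,24,25,26,27,28,29,30,31): XOR of data positions = 1⊕1⊕0⊕0⊕0⊕1⊕1⊕0⊕0⊕0⊕0⊕0⊕1⊕0⊕0 = 1
Codeword: 0000010110110011110001100000100

0000010110110011110001100000100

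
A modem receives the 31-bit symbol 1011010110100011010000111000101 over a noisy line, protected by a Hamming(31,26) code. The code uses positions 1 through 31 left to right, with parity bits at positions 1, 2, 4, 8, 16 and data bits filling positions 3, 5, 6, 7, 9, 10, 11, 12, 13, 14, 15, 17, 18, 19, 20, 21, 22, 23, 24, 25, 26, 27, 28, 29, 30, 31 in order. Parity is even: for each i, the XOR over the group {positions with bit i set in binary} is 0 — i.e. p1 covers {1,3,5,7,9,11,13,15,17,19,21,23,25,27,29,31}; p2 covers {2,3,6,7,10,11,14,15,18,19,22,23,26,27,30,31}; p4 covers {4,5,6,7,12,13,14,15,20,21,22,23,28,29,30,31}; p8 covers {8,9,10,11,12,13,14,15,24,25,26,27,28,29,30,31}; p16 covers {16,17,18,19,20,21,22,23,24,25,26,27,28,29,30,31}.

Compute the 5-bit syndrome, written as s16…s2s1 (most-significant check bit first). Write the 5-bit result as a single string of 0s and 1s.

10011

s1 (pos 1,3,5,7,9,11,13,15,17,19,21,23,25,27,29,31): 1⊕1⊕0⊕0⊕1⊕1⊕0⊕1⊕0⊕0⊕0⊕1⊕1⊕0⊕1⊕1 = 1
s2 (pos 2,3,6,7,10,11,14,15,18,19,22,23,26,27,30,31): 0⊕1⊕1⊕0⊕0⊕1⊕0⊕1⊕1⊕0⊕0⊕1⊕0⊕0⊕0⊕1 = 1
s4 (pos 4,5,6,7,12,13,14,15,20,21,22,23,28,29,30,31): 1⊕0⊕1⊕0⊕0⊕0⊕0⊕1⊕0⊕0⊕0⊕1⊕0⊕1⊕0⊕1 = 0
s8 (pos 8,9,10,11,12,13,14,15,24,25,26,27,28,29,30,31): 1⊕1⊕0⊕1⊕0⊕0⊕0⊕1⊕1⊕1⊕0⊕0⊕0⊕1⊕0⊕1 = 0
s16 (pos 16,17,18,19,20,21,22,23,24,25,26,27,28,29,30,31): 1⊕0⊕1⊕0⊕0⊕0⊕0⊕1⊕1⊕1⊕0⊕0⊕0⊕1⊕0⊕1 = 1
Syndrome s16…s1 = 10011 → error at position 19.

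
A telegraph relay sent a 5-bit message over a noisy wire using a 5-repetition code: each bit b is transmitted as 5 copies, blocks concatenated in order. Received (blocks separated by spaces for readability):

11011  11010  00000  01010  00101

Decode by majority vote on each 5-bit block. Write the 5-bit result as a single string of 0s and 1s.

Block 1 (11011): 4 ones → 1
Block 2 (11010): 3 ones → 1
Block 3 (00000): 0 ones → 0
Block 4 (01010): 2 ones → 0
Block 5 (00101): 2 ones → 0

11000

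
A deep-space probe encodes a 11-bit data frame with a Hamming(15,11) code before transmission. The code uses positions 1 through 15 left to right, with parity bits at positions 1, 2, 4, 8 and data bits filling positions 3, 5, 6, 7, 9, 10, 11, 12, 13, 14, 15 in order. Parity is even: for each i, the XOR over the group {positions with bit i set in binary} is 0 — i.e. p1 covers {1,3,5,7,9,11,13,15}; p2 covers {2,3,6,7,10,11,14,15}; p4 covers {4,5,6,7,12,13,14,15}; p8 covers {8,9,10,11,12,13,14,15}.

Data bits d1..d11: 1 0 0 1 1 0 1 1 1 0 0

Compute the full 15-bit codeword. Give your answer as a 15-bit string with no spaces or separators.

Place data at non-parity positions: p1 p2 1 p4 0 0 1 p8 1 0 1 1 1 0 0
p1 (pos 1,3,5,7,9,11,13,15): XOR of data positions = 1⊕0⊕1⊕1⊕1⊕1⊕0 = 1
p2 (pos 2,3,6,7,10,11,14,15): XOR of data positions = 1⊕0⊕1⊕0⊕1⊕0⊕0 = 1
p4 (pos 4,5,6,7,12,13,14,15): XOR of data positions = 0⊕0⊕1⊕1⊕1⊕0⊕0 = 1
p8 (pos 8,9,10,11,12,13,14,15): XOR of data positions = 1⊕0⊕1⊕1⊕1⊕0⊕0 = 0
Codeword: 111100101011100

111100101011100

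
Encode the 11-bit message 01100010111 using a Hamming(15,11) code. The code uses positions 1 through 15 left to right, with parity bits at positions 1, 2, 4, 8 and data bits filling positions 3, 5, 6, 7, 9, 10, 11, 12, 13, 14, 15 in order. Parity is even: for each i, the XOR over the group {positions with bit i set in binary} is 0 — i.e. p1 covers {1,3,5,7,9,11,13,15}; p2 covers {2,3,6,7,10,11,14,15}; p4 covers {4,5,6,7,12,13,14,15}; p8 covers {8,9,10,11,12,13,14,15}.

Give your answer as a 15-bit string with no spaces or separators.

000111000010111

Place data at non-parity positions: p1 p2 0 p4 1 1 0 p8 0 0 1 0 1 1 1
p1 (pos 1,3,5,7,9,11,13,15): XOR of data positions = 0⊕1⊕0⊕0⊕1⊕1⊕1 = 0
p2 (pos 2,3,6,7,10,11,14,15): XOR of data positions = 0⊕1⊕0⊕0⊕1⊕1⊕1 = 0
p4 (pos 4,5,6,7,12,13,14,15): XOR of data positions = 1⊕1⊕0⊕0⊕1⊕1⊕1 = 1
p8 (pos 8,9,10,11,12,13,14,15): XOR of data positions = 0⊕0⊕1⊕0⊕1⊕1⊕1 = 0
Codeword: 000111000010111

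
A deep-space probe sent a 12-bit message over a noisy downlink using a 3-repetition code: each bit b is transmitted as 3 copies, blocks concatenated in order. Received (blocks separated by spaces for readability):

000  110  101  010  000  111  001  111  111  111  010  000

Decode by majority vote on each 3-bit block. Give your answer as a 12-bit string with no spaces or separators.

011001011100

Block 1 (000): 0 ones → 0
Block 2 (110): 2 ones → 1
Block 3 (101): 2 ones → 1
Block 4 (010): 1 one → 0
Block 5 (000): 0 ones → 0
Block 6 (111): 3 ones → 1
Block 7 (001): 1 one → 0
Block 8 (111): 3 ones → 1
Block 9 (111): 3 ones → 1
Block 10 (111): 3 ones → 1
Block 11 (010): 1 one → 0
Block 12 (000): 0 ones → 0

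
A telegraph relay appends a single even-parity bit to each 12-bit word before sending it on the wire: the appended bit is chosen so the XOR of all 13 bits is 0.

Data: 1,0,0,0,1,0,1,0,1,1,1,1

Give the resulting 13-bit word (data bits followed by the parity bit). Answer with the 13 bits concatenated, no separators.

XOR of the 12 data bits: 1⊕0⊕0⊕0⊕1⊕0⊕1⊕0⊕1⊕1⊕1⊕1 = 1
Parity bit = 1 (so all 13 bits XOR to 0).

1000101011111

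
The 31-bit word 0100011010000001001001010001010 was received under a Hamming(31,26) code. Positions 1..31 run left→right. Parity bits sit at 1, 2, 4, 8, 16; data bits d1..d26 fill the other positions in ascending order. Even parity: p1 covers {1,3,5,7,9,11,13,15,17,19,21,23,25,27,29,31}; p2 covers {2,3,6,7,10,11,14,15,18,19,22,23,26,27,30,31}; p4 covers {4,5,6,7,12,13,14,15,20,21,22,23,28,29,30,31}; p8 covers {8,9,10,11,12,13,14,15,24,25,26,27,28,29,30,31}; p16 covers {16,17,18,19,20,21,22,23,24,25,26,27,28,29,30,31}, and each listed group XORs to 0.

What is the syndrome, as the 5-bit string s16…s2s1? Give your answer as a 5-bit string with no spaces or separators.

s1 (pos 1,3,5,7,9,11,13,15,17,19,21,23,25,27,29,31): 0⊕0⊕0⊕1⊕1⊕0⊕0⊕0⊕0⊕1⊕0⊕0⊕0⊕0⊕0⊕0 = 1
s2 (pos 2,3,6,7,10,11,14,15,18,19,22,23,26,27,30,31): 1⊕0⊕1⊕1⊕0⊕0⊕0⊕0⊕0⊕1⊕1⊕0⊕0⊕0⊕1⊕0 = 0
s4 (pos 4,5,6,7,12,13,14,15,20,21,22,23,28,29,30,31): 0⊕0⊕1⊕1⊕0⊕0⊕0⊕0⊕0⊕0⊕1⊕0⊕1⊕0⊕1⊕0 = 1
s8 (pos 8,9,10,11,12,13,14,15,24,25,26,27,28,29,30,31): 0⊕1⊕0⊕0⊕0⊕0⊕0⊕0⊕1⊕0⊕0⊕0⊕1⊕0⊕1⊕0 = 0
s16 (pos 16,17,18,19,20,21,22,23,24,25,26,27,28,29,30,31): 1⊕0⊕0⊕1⊕0⊕0⊕1⊕0⊕1⊕0⊕0⊕0⊕1⊕0⊕1⊕0 = 0
Syndrome s16…s1 = 00101 → error at position 5.

00101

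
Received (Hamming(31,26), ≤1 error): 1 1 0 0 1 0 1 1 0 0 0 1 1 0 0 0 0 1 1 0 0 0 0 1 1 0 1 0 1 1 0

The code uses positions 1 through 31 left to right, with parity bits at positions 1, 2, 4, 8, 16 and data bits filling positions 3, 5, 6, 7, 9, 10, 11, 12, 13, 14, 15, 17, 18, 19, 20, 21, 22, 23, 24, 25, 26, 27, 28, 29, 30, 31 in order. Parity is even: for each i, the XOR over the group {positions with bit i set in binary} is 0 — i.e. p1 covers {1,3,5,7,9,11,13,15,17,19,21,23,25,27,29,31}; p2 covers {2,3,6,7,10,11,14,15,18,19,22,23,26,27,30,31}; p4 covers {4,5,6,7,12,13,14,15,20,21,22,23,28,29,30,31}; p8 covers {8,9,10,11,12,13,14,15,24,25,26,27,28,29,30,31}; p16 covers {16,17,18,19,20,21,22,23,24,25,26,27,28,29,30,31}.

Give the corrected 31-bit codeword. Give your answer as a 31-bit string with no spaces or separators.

s1 (pos 1,3,5,7,9,11,13,15,17,19,21,23,25,27,29,31): 1⊕0⊕1⊕1⊕0⊕0⊕1⊕0⊕0⊕1⊕0⊕0⊕1⊕1⊕1⊕0 = 0
s2 (pos 2,3,6,7,10,11,14,15,18,19,22,23,26,27,30,31): 1⊕0⊕0⊕1⊕0⊕0⊕0⊕0⊕1⊕1⊕0⊕0⊕0⊕1⊕1⊕0 = 0
s4 (pos 4,5,6,7,12,13,14,15,20,21,22,23,28,29,30,31): 0⊕1⊕0⊕1⊕1⊕1⊕0⊕0⊕0⊕0⊕0⊕0⊕0⊕1⊕1⊕0 = 0
s8 (pos 8,9,10,11,12,13,14,15,24,25,26,27,28,29,30,31): 1⊕0⊕0⊕0⊕1⊕1⊕0⊕0⊕1⊕1⊕0⊕1⊕0⊕1⊕1⊕0 = 0
s16 (pos 16,17,18,19,20,21,22,23,24,25,26,27,28,29,30,31): 0⊕0⊕1⊕1⊕0⊕0⊕0⊕0⊕1⊕1⊕0⊕1⊕0⊕1⊕1⊕0 = 1
Syndrome s16…s1 = 10000 → error at position 16.
Flip position 16: 1100101100011000011000011010110 → 1100101100011001011000011010110

1100101100011001011000011010110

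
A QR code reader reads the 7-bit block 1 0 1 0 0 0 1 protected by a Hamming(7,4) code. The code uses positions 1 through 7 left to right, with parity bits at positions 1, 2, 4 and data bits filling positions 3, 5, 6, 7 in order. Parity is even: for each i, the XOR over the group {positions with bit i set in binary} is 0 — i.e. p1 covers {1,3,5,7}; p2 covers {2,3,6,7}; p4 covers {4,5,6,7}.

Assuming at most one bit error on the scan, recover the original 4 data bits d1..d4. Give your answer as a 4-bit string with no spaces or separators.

1101

s1 (pos 1,3,5,7): 1⊕1⊕0⊕1 = 1
s2 (pos 2,3,6,7): 0⊕1⊕0⊕1 = 0
s4 (pos 4,5,6,7): 0⊕0⊕0⊕1 = 1
Syndrome s4…s1 = 101 → error at position 5.
Flip position 5: 1010001 → 1010101
Read data bits from positions 3,5,6,7: 1101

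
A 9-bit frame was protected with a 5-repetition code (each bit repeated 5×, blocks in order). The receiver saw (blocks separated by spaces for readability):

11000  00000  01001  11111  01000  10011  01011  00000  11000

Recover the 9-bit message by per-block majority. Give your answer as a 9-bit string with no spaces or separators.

Block 1 (11000): 2 ones → 0
Block 2 (00000): 0 ones → 0
Block 3 (01001): 2 ones → 0
Block 4 (11111): 5 ones → 1
Block 5 (01000): 1 one → 0
Block 6 (10011): 3 ones → 1
Block 7 (01011): 3 ones → 1
Block 8 (00000): 0 ones → 0
Block 9 (11000): 2 ones → 0

000101100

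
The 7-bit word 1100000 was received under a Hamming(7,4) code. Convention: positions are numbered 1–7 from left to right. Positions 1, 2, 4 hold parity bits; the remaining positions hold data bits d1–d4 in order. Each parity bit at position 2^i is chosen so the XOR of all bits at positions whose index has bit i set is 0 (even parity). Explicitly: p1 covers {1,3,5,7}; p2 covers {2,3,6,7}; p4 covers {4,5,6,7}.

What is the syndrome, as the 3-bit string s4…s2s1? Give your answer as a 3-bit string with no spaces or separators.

011

s1 (pos 1,3,5,7): 1⊕0⊕0⊕0 = 1
s2 (pos 2,3,6,7): 1⊕0⊕0⊕0 = 1
s4 (pos 4,5,6,7): 0⊕0⊕0⊕0 = 0
Syndrome s4…s1 = 011 → error at position 3.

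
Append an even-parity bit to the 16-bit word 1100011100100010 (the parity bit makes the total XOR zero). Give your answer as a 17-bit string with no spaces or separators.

11000111001000101

XOR of the 16 data bits: 1⊕1⊕0⊕0⊕0⊕1⊕1⊕1⊕0⊕0⊕1⊕0⊕0⊕0⊕1⊕0 = 1
Parity bit = 1 (so all 17 bits XOR to 0).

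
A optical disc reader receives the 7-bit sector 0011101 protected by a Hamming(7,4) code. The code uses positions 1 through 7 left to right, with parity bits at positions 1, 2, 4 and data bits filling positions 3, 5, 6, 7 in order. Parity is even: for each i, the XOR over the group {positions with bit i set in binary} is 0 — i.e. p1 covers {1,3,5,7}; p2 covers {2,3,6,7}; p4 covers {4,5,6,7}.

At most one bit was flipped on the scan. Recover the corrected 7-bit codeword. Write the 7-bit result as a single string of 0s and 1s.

s1 (pos 1,3,5,7): 0⊕1⊕1⊕1 = 1
s2 (pos 2,3,6,7): 0⊕1⊕0⊕1 = 0
s4 (pos 4,5,6,7): 1⊕1⊕0⊕1 = 1
Syndrome s4…s1 = 101 → error at position 5.
Flip position 5: 0011101 → 0011001

0011001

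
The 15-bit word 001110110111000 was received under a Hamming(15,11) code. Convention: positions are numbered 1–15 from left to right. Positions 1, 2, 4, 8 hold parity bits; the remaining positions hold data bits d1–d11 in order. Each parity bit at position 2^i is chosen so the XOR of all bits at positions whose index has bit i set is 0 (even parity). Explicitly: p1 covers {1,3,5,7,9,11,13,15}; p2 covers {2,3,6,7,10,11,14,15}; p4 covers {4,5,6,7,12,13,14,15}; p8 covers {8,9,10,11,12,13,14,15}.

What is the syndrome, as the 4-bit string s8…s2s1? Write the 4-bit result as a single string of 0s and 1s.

0000

s1 (pos 1,3,5,7,9,11,13,15): 0⊕1⊕1⊕1⊕0⊕1⊕0⊕0 = 0
s2 (pos 2,3,6,7,10,11,14,15): 0⊕1⊕0⊕1⊕1⊕1⊕0⊕0 = 0
s4 (pos 4,5,6,7,12,13,14,15): 1⊕1⊕0⊕1⊕1⊕0⊕0⊕0 = 0
s8 (pos 8,9,10,11,12,13,14,15): 1⊕0⊕1⊕1⊕1⊕0⊕0⊕0 = 0
Syndrome s8…s1 = 0000 → no error.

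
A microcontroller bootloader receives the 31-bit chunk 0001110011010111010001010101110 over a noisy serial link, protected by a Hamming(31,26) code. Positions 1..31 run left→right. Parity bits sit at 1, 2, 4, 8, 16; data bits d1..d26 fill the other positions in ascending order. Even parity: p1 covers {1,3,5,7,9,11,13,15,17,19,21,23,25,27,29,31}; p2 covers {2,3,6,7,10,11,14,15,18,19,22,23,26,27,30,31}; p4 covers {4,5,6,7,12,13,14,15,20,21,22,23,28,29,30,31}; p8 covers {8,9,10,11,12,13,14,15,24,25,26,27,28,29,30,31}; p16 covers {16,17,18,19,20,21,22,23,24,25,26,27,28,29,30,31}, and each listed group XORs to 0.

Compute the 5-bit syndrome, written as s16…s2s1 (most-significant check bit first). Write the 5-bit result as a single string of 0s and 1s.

s1 (pos 1,3,5,7,9,11,13,15,17,19,21,23,25,27,29,31): 0⊕0⊕1⊕0⊕1⊕0⊕0⊕1⊕0⊕0⊕0⊕0⊕0⊕0⊕1⊕0 = 0
s2 (pos 2,3,6,7,10,11,14,15,18,19,22,23,26,27,30,31): 0⊕0⊕1⊕0⊕1⊕0⊕1⊕1⊕1⊕0⊕1⊕0⊕1⊕0⊕1⊕0 = 0
s4 (pos 4,5,6,7,12,13,14,15,20,21,22,23,28,29,30,31): 1⊕1⊕1⊕0⊕1⊕0⊕1⊕1⊕0⊕0⊕1⊕0⊕1⊕1⊕1⊕0 = 0
s8 (pos 8,9,10,11,12,13,14,15,24,25,26,27,28,29,30,31): 0⊕1⊕1⊕0⊕1⊕0⊕1⊕1⊕1⊕0⊕1⊕0⊕1⊕1⊕1⊕0 = 0
s16 (pos 16,17,18,19,20,21,22,23,24,25,26,27,28,29,30,31): 1⊕0⊕1⊕0⊕0⊕0⊕1⊕0⊕1⊕0⊕1⊕0⊕1⊕1⊕1⊕0 = 0
Syndrome s16…s1 = 00000 → no error.

00000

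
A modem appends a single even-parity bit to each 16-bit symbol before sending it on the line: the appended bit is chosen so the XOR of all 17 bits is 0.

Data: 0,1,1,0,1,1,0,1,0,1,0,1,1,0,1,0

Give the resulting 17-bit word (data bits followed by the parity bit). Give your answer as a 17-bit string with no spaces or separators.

XOR of the 16 data bits: 0⊕1⊕1⊕0⊕1⊕1⊕0⊕1⊕0⊕1⊕0⊕1⊕1⊕0⊕1⊕0 = 1
Parity bit = 1 (so all 17 bits XOR to 0).

01101101010110101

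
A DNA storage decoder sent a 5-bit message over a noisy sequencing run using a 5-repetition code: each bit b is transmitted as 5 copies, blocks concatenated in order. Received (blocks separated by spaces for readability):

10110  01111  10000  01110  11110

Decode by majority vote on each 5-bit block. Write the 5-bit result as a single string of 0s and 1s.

11011

Block 1 (10110): 3 ones → 1
Block 2 (01111): 4 ones → 1
Block 3 (10000): 1 one → 0
Block 4 (01110): 3 ones → 1
Block 5 (11110): 4 ones → 1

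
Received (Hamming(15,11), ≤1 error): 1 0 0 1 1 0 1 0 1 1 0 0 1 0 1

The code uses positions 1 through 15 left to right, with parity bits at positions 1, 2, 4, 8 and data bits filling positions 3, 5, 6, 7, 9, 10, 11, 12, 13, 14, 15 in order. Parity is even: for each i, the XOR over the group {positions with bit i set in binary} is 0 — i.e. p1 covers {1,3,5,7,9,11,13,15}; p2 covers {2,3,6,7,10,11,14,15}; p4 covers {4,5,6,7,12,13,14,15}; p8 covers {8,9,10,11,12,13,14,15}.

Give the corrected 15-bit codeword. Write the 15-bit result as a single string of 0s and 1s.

100111101100101

s1 (pos 1,3,5,7,9,11,13,15): 1⊕0⊕1⊕1⊕1⊕0⊕1⊕1 = 0
s2 (pos 2,3,6,7,10,11,14,15): 0⊕0⊕0⊕1⊕1⊕0⊕0⊕1 = 1
s4 (pos 4,5,6,7,12,13,14,15): 1⊕1⊕0⊕1⊕0⊕1⊕0⊕1 = 1
s8 (pos 8,9,10,11,12,13,14,15): 0⊕1⊕1⊕0⊕0⊕1⊕0⊕1 = 0
Syndrome s8…s1 = 0110 → error at position 6.
Flip position 6: 100110101100101 → 100111101100101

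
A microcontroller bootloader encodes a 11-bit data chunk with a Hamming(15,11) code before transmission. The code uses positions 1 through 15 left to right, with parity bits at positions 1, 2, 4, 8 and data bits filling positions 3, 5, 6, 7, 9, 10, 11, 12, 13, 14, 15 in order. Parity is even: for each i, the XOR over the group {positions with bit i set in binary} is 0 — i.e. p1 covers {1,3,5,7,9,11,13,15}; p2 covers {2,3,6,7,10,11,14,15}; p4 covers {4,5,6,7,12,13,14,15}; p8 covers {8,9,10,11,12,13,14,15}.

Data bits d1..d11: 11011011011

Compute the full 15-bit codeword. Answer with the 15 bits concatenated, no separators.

Place data at non-parity positions: p1 p2 1 p4 1 0 1 p8 1 0 1 1 0 1 1
p1 (pos 1,3,5,7,9,11,13,15): XOR of data positions = 1⊕1⊕1⊕1⊕1⊕0⊕1 = 0
p2 (pos 2,3,6,7,10,11,14,15): XOR of data positions = 1⊕0⊕1⊕0⊕1⊕1⊕1 = 1
p4 (pos 4,5,6,7,12,13,14,15): XOR of data positions = 1⊕0⊕1⊕1⊕0⊕1⊕1 = 1
p8 (pos 8,9,10,11,12,13,14,15): XOR of data positions = 1⊕0⊕1⊕1⊕0⊕1⊕1 = 1
Codeword: 011110111011011

011110111011011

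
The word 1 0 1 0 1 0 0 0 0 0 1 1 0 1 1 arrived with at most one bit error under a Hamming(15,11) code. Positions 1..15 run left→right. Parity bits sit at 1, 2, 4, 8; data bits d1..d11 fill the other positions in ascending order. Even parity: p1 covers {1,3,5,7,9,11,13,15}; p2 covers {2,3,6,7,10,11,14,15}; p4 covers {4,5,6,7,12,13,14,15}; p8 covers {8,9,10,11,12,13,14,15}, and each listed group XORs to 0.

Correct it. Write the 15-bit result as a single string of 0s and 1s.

001010000011011

s1 (pos 1,3,5,7,9,11,13,15): 1⊕1⊕1⊕0⊕0⊕1⊕0⊕1 = 1
s2 (pos 2,3,6,7,10,11,14,15): 0⊕1⊕0⊕0⊕0⊕1⊕1⊕1 = 0
s4 (pos 4,5,6,7,12,13,14,15): 0⊕1⊕0⊕0⊕1⊕0⊕1⊕1 = 0
s8 (pos 8,9,10,11,12,13,14,15): 0⊕0⊕0⊕1⊕1⊕0⊕1⊕1 = 0
Syndrome s8…s1 = 0001 → error at position 1.
Flip position 1: 101010000011011 → 001010000011011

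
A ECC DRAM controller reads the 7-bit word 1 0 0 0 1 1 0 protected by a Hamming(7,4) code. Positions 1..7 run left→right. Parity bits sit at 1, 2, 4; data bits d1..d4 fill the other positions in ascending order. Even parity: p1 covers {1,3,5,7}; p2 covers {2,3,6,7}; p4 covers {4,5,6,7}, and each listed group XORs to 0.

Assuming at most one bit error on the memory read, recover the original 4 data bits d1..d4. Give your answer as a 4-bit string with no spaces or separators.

s1 (pos 1,3,5,7): 1⊕0⊕1⊕0 = 0
s2 (pos 2,3,6,7): 0⊕0⊕1⊕0 = 1
s4 (pos 4,5,6,7): 0⊕1⊕1⊕0 = 0
Syndrome s4…s1 = 010 → error at position 2.
Flip position 2: 1000110 → 1100110
Read data bits from positions 3,5,6,7: 0110

0110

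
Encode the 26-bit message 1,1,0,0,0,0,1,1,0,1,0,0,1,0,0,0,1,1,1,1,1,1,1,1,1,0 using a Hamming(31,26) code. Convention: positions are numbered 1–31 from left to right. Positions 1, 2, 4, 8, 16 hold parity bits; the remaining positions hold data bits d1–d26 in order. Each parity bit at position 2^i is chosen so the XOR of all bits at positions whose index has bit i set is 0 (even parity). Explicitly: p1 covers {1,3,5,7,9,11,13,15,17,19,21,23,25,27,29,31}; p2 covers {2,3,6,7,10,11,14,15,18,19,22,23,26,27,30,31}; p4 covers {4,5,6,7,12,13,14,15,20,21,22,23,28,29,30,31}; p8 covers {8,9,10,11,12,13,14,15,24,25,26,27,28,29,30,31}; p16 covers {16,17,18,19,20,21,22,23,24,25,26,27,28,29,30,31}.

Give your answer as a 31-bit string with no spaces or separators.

Place data at non-parity positions: p1 p2 1 p4 1 0 0 p8 0 0 1 1 0 1 0 p16 0 1 0 0 0 1 1 1 1 1 1 1 1 1 0
p1 (pos 1,3,5,7,9,11,13,15,17,19,21,23,25,27,29,31): XOR of data positions = 1⊕1⊕0⊕0⊕1⊕0⊕0⊕0⊕0⊕0⊕1⊕1⊕1⊕1⊕0 = 1
p2 (pos 2,3,6,7,10,11,14,15,18,19,22,23,26,27,30,31): XOR of data positions = 1⊕0⊕0⊕0⊕1⊕1⊕0⊕1⊕0⊕1⊕1⊕1⊕1⊕1⊕0 = 1
p4 (pos 4,5,6,7,12,13,14,15,20,21,22,23,28,29,30,31): XOR of data positions = 1⊕0⊕0⊕1⊕0⊕1⊕0⊕0⊕0⊕1⊕1⊕1⊕1⊕1⊕0 = 0
p8 (pos 8,9,10,11,12,13,14,15,24,25,26,27,28,29,30,31): XOR of data positions = 0⊕0⊕1⊕1⊕0⊕1⊕0⊕1⊕1⊕1⊕1⊕1⊕1⊕1⊕0 = 0
p16 (pos 16,17,18,19,20,21,22,23,24,25,26,27,28,29,30,31): XOR of data positions = 0⊕1⊕0⊕0⊕0⊕1⊕1⊕1⊕1⊕1⊕1⊕1⊕1⊕1⊕0 = 0
Codeword: 1110100000110100010001111111110

1110100000110100010001111111110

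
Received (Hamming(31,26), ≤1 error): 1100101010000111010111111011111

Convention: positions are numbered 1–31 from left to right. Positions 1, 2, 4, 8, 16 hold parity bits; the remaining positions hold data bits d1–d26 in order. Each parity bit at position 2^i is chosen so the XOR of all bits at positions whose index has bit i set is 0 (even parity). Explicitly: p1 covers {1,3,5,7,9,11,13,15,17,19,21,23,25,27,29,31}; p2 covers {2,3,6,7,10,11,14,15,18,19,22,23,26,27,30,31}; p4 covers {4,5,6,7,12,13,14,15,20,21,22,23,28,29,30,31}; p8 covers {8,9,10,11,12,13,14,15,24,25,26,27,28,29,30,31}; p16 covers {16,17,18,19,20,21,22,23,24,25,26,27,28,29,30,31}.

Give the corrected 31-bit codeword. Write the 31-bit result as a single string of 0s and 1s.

s1 (pos 1,3,5,7,9,11,13,15,17,19,21,23,25,27,29,31): 1⊕0⊕1⊕1⊕1⊕0⊕0⊕1⊕0⊕0⊕1⊕1⊕1⊕1⊕1⊕1 = 1
s2 (pos 2,3,6,7,10,11,14,15,18,19,22,23,26,27,30,31): 1⊕0⊕0⊕1⊕0⊕0⊕1⊕1⊕1⊕0⊕1⊕1⊕0⊕1⊕1⊕1 = 0
s4 (pos 4,5,6,7,12,13,14,15,20,21,22,23,28,29,30,31): 0⊕1⊕0⊕1⊕0⊕0⊕1⊕1⊕1⊕1⊕1⊕1⊕1⊕1⊕1⊕1 = 0
s8 (pos 8,9,10,11,12,13,14,15,24,25,26,27,28,29,30,31): 0⊕1⊕0⊕0⊕0⊕0⊕1⊕1⊕1⊕1⊕0⊕1⊕1⊕1⊕1⊕1 = 0
s16 (pos 16,17,18,19,20,21,22,23,24,25,26,27,28,29,30,31): 1⊕0⊕1⊕0⊕1⊕1⊕1⊕1⊕1⊕1⊕0⊕1⊕1⊕1⊕1⊕1 = 1
Syndrome s16…s1 = 10001 → error at position 17.
Flip position 17: 1100101010000111010111111011111 → 1100101010000111110111111011111

1100101010000111110111111011111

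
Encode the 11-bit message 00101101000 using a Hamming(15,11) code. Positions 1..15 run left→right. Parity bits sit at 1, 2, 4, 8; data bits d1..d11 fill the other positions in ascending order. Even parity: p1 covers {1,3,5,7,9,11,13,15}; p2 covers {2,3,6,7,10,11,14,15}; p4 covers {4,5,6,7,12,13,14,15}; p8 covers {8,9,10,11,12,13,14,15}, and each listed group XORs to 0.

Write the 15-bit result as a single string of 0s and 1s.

Place data at non-parity positions: p1 p2 0 p4 0 1 0 p8 1 1 0 1 0 0 0
p1 (pos 1,3,5,7,9,11,13,15): XOR of data positions = 0⊕0⊕0⊕1⊕0⊕0⊕0 = 1
p2 (pos 2,3,6,7,10,11,14,15): XOR of data positions = 0⊕1⊕0⊕1⊕0⊕0⊕0 = 0
p4 (pos 4,5,6,7,12,13,14,15): XOR of data positions = 0⊕1⊕0⊕1⊕0⊕0⊕0 = 0
p8 (pos 8,9,10,11,12,13,14,15): XOR of data positions = 1⊕1⊕0⊕1⊕0⊕0⊕0 = 1
Codeword: 100001011101000

100001011101000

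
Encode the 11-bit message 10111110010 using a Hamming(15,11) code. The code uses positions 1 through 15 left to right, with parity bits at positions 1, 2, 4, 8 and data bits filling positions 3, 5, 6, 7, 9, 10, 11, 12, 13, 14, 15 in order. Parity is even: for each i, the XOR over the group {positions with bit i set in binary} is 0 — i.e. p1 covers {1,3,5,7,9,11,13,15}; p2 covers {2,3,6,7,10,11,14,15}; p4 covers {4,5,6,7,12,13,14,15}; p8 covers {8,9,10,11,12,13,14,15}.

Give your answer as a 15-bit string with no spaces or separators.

Place data at non-parity positions: p1 p2 1 p4 0 1 1 p8 1 1 1 0 0 1 0
p1 (pos 1,3,5,7,9,11,13,15): XOR of data positions = 1⊕0⊕1⊕1⊕1⊕0⊕0 = 0
p2 (pos 2,3,6,7,10,11,14,15): XOR of data positions = 1⊕1⊕1⊕1⊕1⊕1⊕0 = 0
p4 (pos 4,5,6,7,12,13,14,15): XOR of data positions = 0⊕1⊕1⊕0⊕0⊕1⊕0 = 1
p8 (pos 8,9,10,11,12,13,14,15): XOR of data positions = 1⊕1⊕1⊕0⊕0⊕1⊕0 = 0
Codeword: 001101101110010

001101101110010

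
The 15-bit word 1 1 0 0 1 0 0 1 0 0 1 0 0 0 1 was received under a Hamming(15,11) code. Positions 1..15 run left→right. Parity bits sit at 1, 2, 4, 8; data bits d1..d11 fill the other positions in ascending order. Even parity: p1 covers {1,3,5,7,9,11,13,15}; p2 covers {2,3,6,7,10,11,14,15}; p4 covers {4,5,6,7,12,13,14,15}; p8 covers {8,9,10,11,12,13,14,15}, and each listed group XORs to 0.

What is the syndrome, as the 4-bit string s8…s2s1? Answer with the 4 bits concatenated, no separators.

1010

s1 (pos 1,3,5,7,9,11,13,15): 1⊕0⊕1⊕0⊕0⊕1⊕0⊕1 = 0
s2 (pos 2,3,6,7,10,11,14,15): 1⊕0⊕0⊕0⊕0⊕1⊕0⊕1 = 1
s4 (pos 4,5,6,7,12,13,14,15): 0⊕1⊕0⊕0⊕0⊕0⊕0⊕1 = 0
s8 (pos 8,9,10,11,12,13,14,15): 1⊕0⊕0⊕1⊕0⊕0⊕0⊕1 = 1
Syndrome s8…s1 = 1010 → error at position 10.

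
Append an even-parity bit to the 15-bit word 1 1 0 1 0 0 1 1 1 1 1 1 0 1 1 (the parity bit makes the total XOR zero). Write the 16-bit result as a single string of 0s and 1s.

XOR of the 15 data bits: 1⊕1⊕0⊕1⊕0⊕0⊕1⊕1⊕1⊕1⊕1⊕1⊕0⊕1⊕1 = 1
Parity bit = 1 (so all 16 bits XOR to 0).

1101001111110111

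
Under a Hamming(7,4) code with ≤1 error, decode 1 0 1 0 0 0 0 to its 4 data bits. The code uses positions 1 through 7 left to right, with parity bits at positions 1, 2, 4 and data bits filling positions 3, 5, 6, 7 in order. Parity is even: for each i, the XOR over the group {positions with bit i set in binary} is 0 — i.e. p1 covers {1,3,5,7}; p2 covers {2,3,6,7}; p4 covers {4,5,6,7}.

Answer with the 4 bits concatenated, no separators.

s1 (pos 1,3,5,7): 1⊕1⊕0⊕0 = 0
s2 (pos 2,3,6,7): 0⊕1⊕0⊕0 = 1
s4 (pos 4,5,6,7): 0⊕0⊕0⊕0 = 0
Syndrome s4…s1 = 010 → error at position 2.
Flip position 2: 1010000 → 1110000
Read data bits from positions 3,5,6,7: 1000

1000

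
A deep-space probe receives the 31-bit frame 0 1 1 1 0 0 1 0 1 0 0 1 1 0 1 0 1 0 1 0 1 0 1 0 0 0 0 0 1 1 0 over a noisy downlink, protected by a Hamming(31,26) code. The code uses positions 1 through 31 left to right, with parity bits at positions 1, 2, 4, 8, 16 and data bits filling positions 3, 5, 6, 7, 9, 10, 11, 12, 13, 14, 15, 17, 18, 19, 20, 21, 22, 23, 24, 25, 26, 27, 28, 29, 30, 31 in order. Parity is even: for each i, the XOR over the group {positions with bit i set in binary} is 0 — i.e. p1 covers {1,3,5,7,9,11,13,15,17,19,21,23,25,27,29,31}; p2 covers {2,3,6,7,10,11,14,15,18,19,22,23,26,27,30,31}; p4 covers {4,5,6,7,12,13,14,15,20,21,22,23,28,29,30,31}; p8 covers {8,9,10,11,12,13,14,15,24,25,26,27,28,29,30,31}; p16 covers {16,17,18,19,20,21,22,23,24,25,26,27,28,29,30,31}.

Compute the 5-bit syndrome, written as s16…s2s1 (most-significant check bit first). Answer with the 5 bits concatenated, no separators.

00110

s1 (pos 1,3,5,7,9,11,13,15,17,19,21,23,25,27,29,31): 0⊕1⊕0⊕1⊕1⊕0⊕1⊕1⊕1⊕1⊕1⊕1⊕0⊕0⊕1⊕0 = 0
s2 (pos 2,3,6,7,10,11,14,15,18,19,22,23,26,27,30,31): 1⊕1⊕0⊕1⊕0⊕0⊕0⊕1⊕0⊕1⊕0⊕1⊕0⊕0⊕1⊕0 = 1
s4 (pos 4,5,6,7,12,13,14,15,20,21,22,23,28,29,30,31): 1⊕0⊕0⊕1⊕1⊕1⊕0⊕1⊕0⊕1⊕0⊕1⊕0⊕1⊕1⊕0 = 1
s8 (pos 8,9,10,11,12,13,14,15,24,25,26,27,28,29,30,31): 0⊕1⊕0⊕0⊕1⊕1⊕0⊕1⊕0⊕0⊕0⊕0⊕0⊕1⊕1⊕0 = 0
s16 (pos 16,17,18,19,20,21,22,23,24,25,26,27,28,29,30,31): 0⊕1⊕0⊕1⊕0⊕1⊕0⊕1⊕0⊕0⊕0⊕0⊕0⊕1⊕1⊕0 = 0
Syndrome s16…s1 = 00110 → error at position 6.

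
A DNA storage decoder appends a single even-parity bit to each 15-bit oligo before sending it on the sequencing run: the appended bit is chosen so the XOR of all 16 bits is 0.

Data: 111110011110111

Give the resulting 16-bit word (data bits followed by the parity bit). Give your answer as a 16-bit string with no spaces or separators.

XOR of the 15 data bits: 1⊕1⊕1⊕1⊕1⊕0⊕0⊕1⊕1⊕1⊕1⊕0⊕1⊕1⊕1 = 0
Parity bit = 0 (so all 16 bits XOR to 0).

1111100111101110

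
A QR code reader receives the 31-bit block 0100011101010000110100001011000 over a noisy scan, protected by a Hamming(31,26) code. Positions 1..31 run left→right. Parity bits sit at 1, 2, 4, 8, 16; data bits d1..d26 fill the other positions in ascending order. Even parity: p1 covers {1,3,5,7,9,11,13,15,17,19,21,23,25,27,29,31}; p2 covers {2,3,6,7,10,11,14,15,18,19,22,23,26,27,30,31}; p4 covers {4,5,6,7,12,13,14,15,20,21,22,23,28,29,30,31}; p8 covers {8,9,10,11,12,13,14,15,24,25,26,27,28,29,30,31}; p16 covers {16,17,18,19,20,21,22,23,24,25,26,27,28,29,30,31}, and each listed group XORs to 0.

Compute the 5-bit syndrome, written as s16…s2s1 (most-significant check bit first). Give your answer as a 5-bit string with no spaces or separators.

s1 (pos 1,3,5,7,9,11,13,15,17,19,21,23,25,27,29,31): 0⊕0⊕0⊕1⊕0⊕0⊕0⊕0⊕1⊕0⊕0⊕0⊕1⊕1⊕0⊕0 = 0
s2 (pos 2,3,6,7,10,11,14,15,18,19,22,23,26,27,30,31): 1⊕0⊕1⊕1⊕1⊕0⊕0⊕0⊕1⊕0⊕0⊕0⊕0⊕1⊕0⊕0 = 0
s4 (pos 4,5,6,7,12,13,14,15,20,21,22,23,28,29,30,31): 0⊕0⊕1⊕1⊕1⊕0⊕0⊕0⊕1⊕0⊕0⊕0⊕1⊕0⊕0⊕0 = 1
s8 (pos 8,9,10,11,12,13,14,15,24,25,26,27,28,29,30,31): 1⊕0⊕1⊕0⊕1⊕0⊕0⊕0⊕0⊕1⊕0⊕1⊕1⊕0⊕0⊕0 = 0
s16 (pos 16,17,18,19,20,21,22,23,24,25,26,27,28,29,30,31): 0⊕1⊕1⊕0⊕1⊕0⊕0⊕0⊕0⊕1⊕0⊕1⊕1⊕0⊕0⊕0 = 0
Syndrome s16…s1 = 00100 → error at position 4.

00100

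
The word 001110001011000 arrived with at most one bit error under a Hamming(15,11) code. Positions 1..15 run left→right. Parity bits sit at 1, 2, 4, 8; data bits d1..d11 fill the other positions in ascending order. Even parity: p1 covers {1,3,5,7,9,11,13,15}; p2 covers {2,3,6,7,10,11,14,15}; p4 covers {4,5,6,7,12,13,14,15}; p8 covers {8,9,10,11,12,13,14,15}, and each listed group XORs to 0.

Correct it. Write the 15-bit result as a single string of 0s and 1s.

s1 (pos 1,3,5,7,9,11,13,15): 0⊕1⊕1⊕0⊕1⊕1⊕0⊕0 = 0
s2 (pos 2,3,6,7,10,11,14,15): 0⊕1⊕0⊕0⊕0⊕1⊕0⊕0 = 0
s4 (pos 4,5,6,7,12,13,14,15): 1⊕1⊕0⊕0⊕1⊕0⊕0⊕0 = 1
s8 (pos 8,9,10,11,12,13,14,15): 0⊕1⊕0⊕1⊕1⊕0⊕0⊕0 = 1
Syndrome s8…s1 = 1100 → error at position 12.
Flip position 12: 001110001011000 → 001110001010000

001110001010000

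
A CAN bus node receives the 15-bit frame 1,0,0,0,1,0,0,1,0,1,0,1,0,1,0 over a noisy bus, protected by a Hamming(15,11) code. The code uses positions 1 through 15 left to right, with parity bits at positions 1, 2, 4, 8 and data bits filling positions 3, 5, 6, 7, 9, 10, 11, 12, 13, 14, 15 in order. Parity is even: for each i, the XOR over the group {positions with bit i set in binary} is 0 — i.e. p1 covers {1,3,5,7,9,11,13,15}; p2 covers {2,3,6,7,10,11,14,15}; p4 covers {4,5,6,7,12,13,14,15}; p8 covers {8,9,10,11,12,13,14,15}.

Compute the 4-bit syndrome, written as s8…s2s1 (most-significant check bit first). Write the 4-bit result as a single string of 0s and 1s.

0100

s1 (pos 1,3,5,7,9,11,13,15): 1⊕0⊕1⊕0⊕0⊕0⊕0⊕0 = 0
s2 (pos 2,3,6,7,10,11,14,15): 0⊕0⊕0⊕0⊕1⊕0⊕1⊕0 = 0
s4 (pos 4,5,6,7,12,13,14,15): 0⊕1⊕0⊕0⊕1⊕0⊕1⊕0 = 1
s8 (pos 8,9,10,11,12,13,14,15): 1⊕0⊕1⊕0⊕1⊕0⊕1⊕0 = 0
Syndrome s8…s1 = 0100 → error at position 4.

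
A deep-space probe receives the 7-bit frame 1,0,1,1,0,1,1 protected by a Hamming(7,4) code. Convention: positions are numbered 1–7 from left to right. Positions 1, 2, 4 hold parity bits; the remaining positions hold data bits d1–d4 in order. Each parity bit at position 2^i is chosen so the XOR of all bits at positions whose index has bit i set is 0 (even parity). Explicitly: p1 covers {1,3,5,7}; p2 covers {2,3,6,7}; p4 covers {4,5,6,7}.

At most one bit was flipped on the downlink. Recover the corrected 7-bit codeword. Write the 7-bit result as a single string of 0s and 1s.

1011010

s1 (pos 1,3,5,7): 1⊕1⊕0⊕1 = 1
s2 (pos 2,3,6,7): 0⊕1⊕1⊕1 = 1
s4 (pos 4,5,6,7): 1⊕0⊕1⊕1 = 1
Syndrome s4…s1 = 111 → error at position 7.
Flip position 7: 1011011 → 1011010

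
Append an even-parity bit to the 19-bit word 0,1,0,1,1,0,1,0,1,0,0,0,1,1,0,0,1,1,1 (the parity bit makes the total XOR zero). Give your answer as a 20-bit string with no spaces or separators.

01011010100011001110

XOR of the 19 data bits: 0⊕1⊕0⊕1⊕1⊕0⊕1⊕0⊕1⊕0⊕0⊕0⊕1⊕1⊕0⊕0⊕1⊕1⊕1 = 0
Parity bit = 0 (so all 20 bits XOR to 0).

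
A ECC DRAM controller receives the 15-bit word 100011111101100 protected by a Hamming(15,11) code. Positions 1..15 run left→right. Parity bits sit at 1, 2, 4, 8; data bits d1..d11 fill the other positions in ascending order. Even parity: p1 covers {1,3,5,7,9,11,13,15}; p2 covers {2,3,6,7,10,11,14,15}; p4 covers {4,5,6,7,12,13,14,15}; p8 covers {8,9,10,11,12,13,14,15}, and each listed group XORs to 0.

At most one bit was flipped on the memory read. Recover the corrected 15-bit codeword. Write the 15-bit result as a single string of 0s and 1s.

100011111101101

s1 (pos 1,3,5,7,9,11,13,15): 1⊕0⊕1⊕1⊕1⊕0⊕1⊕0 = 1
s2 (pos 2,3,6,7,10,11,14,15): 0⊕0⊕1⊕1⊕1⊕0⊕0⊕0 = 1
s4 (pos 4,5,6,7,12,13,14,15): 0⊕1⊕1⊕1⊕1⊕1⊕0⊕0 = 1
s8 (pos 8,9,10,11,12,13,14,15): 1⊕1⊕1⊕0⊕1⊕1⊕0⊕0 = 1
Syndrome s8…s1 = 1111 → error at position 15.
Flip position 15: 100011111101100 → 100011111101101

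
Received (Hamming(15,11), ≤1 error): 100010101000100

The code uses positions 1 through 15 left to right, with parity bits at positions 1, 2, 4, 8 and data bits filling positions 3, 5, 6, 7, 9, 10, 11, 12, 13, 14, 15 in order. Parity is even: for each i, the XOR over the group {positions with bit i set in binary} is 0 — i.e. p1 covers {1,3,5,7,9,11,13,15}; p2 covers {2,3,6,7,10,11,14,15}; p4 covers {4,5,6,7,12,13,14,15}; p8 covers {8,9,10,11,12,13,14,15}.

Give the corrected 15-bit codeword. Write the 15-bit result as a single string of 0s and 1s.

s1 (pos 1,3,5,7,9,11,13,15): 1⊕0⊕1⊕1⊕1⊕0⊕1⊕0 = 1
s2 (pos 2,3,6,7,10,11,14,15): 0⊕0⊕0⊕1⊕0⊕0⊕0⊕0 = 1
s4 (pos 4,5,6,7,12,13,14,15): 0⊕1⊕0⊕1⊕0⊕1⊕0⊕0 = 1
s8 (pos 8,9,10,11,12,13,14,15): 0⊕1⊕0⊕0⊕0⊕1⊕0⊕0 = 0
Syndrome s8…s1 = 0111 → error at position 7.
Flip position 7: 100010101000100 → 100010001000100

100010001000100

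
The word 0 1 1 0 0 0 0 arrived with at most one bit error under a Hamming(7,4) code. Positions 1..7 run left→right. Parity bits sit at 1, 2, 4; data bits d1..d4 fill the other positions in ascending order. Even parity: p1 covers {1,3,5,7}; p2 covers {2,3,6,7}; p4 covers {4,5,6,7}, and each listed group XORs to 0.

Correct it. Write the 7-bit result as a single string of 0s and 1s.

1110000

s1 (pos 1,3,5,7): 0⊕1⊕0⊕0 = 1
s2 (pos 2,3,6,7): 1⊕1⊕0⊕0 = 0
s4 (pos 4,5,6,7): 0⊕0⊕0⊕0 = 0
Syndrome s4…s1 = 001 → error at position 1.
Flip position 1: 0110000 → 1110000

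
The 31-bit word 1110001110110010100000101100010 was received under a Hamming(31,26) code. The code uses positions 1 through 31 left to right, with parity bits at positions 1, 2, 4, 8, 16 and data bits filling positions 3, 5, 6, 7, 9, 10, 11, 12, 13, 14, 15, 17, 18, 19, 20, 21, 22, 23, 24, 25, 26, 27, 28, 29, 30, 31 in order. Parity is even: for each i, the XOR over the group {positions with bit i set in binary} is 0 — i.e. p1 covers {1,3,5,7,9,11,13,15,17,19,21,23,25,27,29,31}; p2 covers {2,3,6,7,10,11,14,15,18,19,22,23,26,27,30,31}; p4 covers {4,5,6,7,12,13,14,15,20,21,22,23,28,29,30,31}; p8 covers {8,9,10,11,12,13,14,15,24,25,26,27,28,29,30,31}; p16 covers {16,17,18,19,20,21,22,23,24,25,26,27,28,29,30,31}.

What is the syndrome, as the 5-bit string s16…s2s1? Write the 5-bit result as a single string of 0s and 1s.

s1 (pos 1,3,5,7,9,11,13,15,17,19,21,23,25,27,29,31): 1⊕1⊕0⊕1⊕1⊕1⊕0⊕1⊕1⊕0⊕0⊕1⊕1⊕0⊕0⊕0 = 1
s2 (pos 2,3,6,7,10,11,14,15,18,19,22,23,26,27,30,31): 1⊕1⊕0⊕1⊕0⊕1⊕0⊕1⊕0⊕0⊕0⊕1⊕1⊕0⊕1⊕0 = 0
s4 (pos 4,5,6,7,12,13,14,15,20,21,22,23,28,29,30,31): 0⊕0⊕0⊕1⊕1⊕0⊕0⊕1⊕0⊕0⊕0⊕1⊕0⊕0⊕1⊕0 = 1
s8 (pos 8,9,10,11,12,13,14,15,24,25,26,27,28,29,30,31): 1⊕1⊕0⊕1⊕1⊕0⊕0⊕1⊕0⊕1⊕1⊕0⊕0⊕0⊕1⊕0 = 0
s16 (pos 16,17,18,19,20,21,22,23,24,25,26,27,28,29,30,31): 0⊕1⊕0⊕0⊕0⊕0⊕0⊕1⊕0⊕1⊕1⊕0⊕0⊕0⊕1⊕0 = 1
Syndrome s16…s1 = 10101 → error at position 21.

10101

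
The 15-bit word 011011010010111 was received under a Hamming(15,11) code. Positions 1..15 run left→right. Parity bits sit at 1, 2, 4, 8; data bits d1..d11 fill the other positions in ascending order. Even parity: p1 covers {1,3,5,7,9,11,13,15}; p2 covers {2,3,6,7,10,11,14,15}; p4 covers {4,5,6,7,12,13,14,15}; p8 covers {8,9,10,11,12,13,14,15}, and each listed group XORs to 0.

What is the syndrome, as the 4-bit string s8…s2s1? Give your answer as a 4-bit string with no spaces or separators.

s1 (pos 1,3,5,7,9,11,13,15): 0⊕1⊕1⊕0⊕0⊕1⊕1⊕1 = 1
s2 (pos 2,3,6,7,10,11,14,15): 1⊕1⊕1⊕0⊕0⊕1⊕1⊕1 = 0
s4 (pos 4,5,6,7,12,13,14,15): 0⊕1⊕1⊕0⊕0⊕1⊕1⊕1 = 1
s8 (pos 8,9,10,11,12,13,14,15): 1⊕0⊕0⊕1⊕0⊕1⊕1⊕1 = 1
Syndrome s8…s1 = 1101 → error at position 13.

1101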